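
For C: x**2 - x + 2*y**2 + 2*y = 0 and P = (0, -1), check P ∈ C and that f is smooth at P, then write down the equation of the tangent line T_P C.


Tangent line at P: -x - 2*y - 2 = 0.

Step 1: f(0, -1) = 0, so P lies on C.
Step 2: partial derivatives
  f_x(x, y) = 2*x - 1, f_y(x, y) = 4*y + 2.
  f_x(P) = -1, f_y(P) = -2 (gradient nonzero, so P is smooth).
Step 3: tangent line at P: -1·(x − 0) + -2·(y − -1) = 0.
Expanding: -x - 2*y - 2 = 0.


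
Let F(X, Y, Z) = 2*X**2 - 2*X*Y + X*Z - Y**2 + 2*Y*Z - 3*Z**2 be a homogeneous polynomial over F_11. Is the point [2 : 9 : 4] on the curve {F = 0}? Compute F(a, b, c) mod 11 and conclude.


F(2,9,4) ≡ 0 (mod 11); P is on the curve.

Evaluate F(2, 9, 4) term-by-term (mod 11).
  2*X**2 ↦ 2·4·1·1 = 8
  -2*X*Y ↦ -2·2·9·1 = -36
  X*Z ↦ 1·2·1·4 = 8
  -Y**2 ↦ -1·1·81·1 = -81
  2*Y*Z ↦ 2·1·9·4 = 72
  -3*Z**2 ↦ -3·1·1·16 = -48
Sum: F(2, 9, 4) = (8) + (-36) + (8) + (-81) + (72) + (-48) = -77.
Reducing mod 11: -77 ≡ 0 (mod 11).
Since F(a, b, c) ≡ 0 (mod 11), P lies on the curve.


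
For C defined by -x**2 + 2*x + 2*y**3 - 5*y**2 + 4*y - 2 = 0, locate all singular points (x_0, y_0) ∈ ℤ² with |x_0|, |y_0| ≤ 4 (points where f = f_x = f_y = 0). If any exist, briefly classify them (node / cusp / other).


Singular points: {(1, 1)}; classification: node.

Compute partial derivatives:
  f_x = 2 - 2*x.
  f_y = 6*y**2 - 10*y + 4.
Scan x_0 ∈ {−4, ..., 4}. For each x_0, f_y(x_0, y) is a polynomial in y; find its integer roots y ∈ {−4, ..., 4}, then test f_x and f at those candidates.
  x = -4: f_y(-4, y) = 6*y**2 - 10*y + 4; vanishes at y ∈ {1}. (-4, 1): f_x = 10 ≠ 0.
  x = -3: f_y(-3, y) = 6*y**2 - 10*y + 4; vanishes at y ∈ {1}. (-3, 1): f_x = 8 ≠ 0.
  x = -2: f_y(-2, y) = 6*y**2 - 10*y + 4; vanishes at y ∈ {1}. (-2, 1): f_x = 6 ≠ 0.
  x = -1: f_y(-1, y) = 6*y**2 - 10*y + 4; vanishes at y ∈ {1}. (-1, 1): f_x = 4 ≠ 0.
  x = 0: f_y(0, y) = 6*y**2 - 10*y + 4; vanishes at y ∈ {1}. (0, 1): f_x = 2 ≠ 0.
  x = 1: f_y(1, y) = 6*y**2 - 10*y + 4; vanishes at y ∈ {1}. (1, 1): f_x = 0, f = 0 — SINGULAR.
  x = 2: f_y(2, y) = 6*y**2 - 10*y + 4; vanishes at y ∈ {1}. (2, 1): f_x = -2 ≠ 0.
  x = 3: f_y(3, y) = 6*y**2 - 10*y + 4; vanishes at y ∈ {1}. (3, 1): f_x = -4 ≠ 0.
  x = 4: f_y(4, y) = 6*y**2 - 10*y + 4; vanishes at y ∈ {1}. (4, 1): f_x = -6 ≠ 0.
Only singular point on the grid: (1, 1).
Classify: substitute x = 1 + u, y = 1 + v and expand: f = -u**2 + 2*v**3 + v**2.
No constant or linear terms (consistent with a singular point). Quadratic part: -u**2 + v**2. Cubic part: 2*v**3.
The quadratic part v**2 - u**2 = (v − u)(v + u) splits into two distinct linear factors, so there are two distinct tangent lines y − 1 = ±(x − 1) — this is a node (ordinary double point).
Classification: node.


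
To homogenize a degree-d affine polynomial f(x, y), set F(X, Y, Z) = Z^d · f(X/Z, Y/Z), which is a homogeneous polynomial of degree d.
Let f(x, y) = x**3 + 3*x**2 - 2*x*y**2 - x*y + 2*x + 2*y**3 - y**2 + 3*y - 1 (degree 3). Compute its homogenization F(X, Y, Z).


F(X, Y, Z) = X**3 + 3*X**2*Z - 2*X*Y**2 - X*Y*Z + 2*X*Z**2 + 2*Y**3 - Y**2*Z + 3*Y*Z**2 - Z**3

deg(f) = 3.
Substitute x = X/Z, y = Y/Z into f, then multiply by Z^3.
  monomial 1·x^3·y^0 ↦ 1·X^3·Y^0·Z^0.
  monomial 3·x^2·y^0 ↦ 3·X^2·Y^0·Z^1.
  monomial -2·x^1·y^2 ↦ -2·X^1·Y^2·Z^0.
  monomial -1·x^1·y^1 ↦ -1·X^1·Y^1·Z^1.
  monomial 2·x^1·y^0 ↦ 2·X^1·Y^0·Z^2.
  monomial 2·x^0·y^3 ↦ 2·X^0·Y^3·Z^0.
  monomial -1·x^0·y^2 ↦ -1·X^0·Y^2·Z^1.
  monomial 3·x^0·y^1 ↦ 3·X^0·Y^1·Z^2.
  monomial -1·x^0·y^0 ↦ -1·X^0·Y^0·Z^3.
Collecting: F(X, Y, Z) = X**3 + 3*X**2*Z - 2*X*Y**2 - X*Y*Z + 2*X*Z**2 + 2*Y**3 - Y**2*Z + 3*Y*Z**2 - Z**3.


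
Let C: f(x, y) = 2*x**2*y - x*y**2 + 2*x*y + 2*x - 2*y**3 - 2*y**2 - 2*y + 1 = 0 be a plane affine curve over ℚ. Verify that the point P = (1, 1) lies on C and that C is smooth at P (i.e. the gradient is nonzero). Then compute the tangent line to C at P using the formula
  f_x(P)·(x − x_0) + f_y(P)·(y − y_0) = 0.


Tangent line at P: 7*x - 10*y + 3 = 0.

Step 1: f(1, 1) = 0, so P lies on C.
Step 2: partial derivatives
  f_x(x, y) = 4*x*y - y**2 + 2*y + 2, f_y(x, y) = 2*x**2 - 2*x*y + 2*x - 6*y**2 - 4*y - 2.
  f_x(P) = 7, f_y(P) = -10 (gradient nonzero, so P is smooth).
Step 3: tangent line at P: 7·(x − 1) + -10·(y − 1) = 0.
Expanding: 7*x - 10*y + 3 = 0.


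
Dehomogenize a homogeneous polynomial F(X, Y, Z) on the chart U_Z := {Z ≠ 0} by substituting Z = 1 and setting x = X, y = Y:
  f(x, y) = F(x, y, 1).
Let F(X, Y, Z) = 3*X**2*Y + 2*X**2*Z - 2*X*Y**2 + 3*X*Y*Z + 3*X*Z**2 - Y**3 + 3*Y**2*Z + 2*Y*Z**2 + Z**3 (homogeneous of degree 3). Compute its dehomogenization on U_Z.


f(x, y) = 3*x**2*y + 2*x**2 - 2*x*y**2 + 3*x*y + 3*x - y**3 + 3*y**2 + 2*y + 1

On U_Z we set Z = 1. Each monomial c·X^i·Y^j·Z^k in F becomes c·x^i·y^j·1^k = c·x^i·y^j.
Substituting Z = 1: F(X, Y, 1) = 3*x**2*y + 2*x**2 - 2*x*y**2 + 3*x*y + 3*x - y**3 + 3*y**2 + 2*y + 1.
Note: deg(f) ≤ deg(F) = 3; strict inequality happens when F is divisible by Z (lost terms).


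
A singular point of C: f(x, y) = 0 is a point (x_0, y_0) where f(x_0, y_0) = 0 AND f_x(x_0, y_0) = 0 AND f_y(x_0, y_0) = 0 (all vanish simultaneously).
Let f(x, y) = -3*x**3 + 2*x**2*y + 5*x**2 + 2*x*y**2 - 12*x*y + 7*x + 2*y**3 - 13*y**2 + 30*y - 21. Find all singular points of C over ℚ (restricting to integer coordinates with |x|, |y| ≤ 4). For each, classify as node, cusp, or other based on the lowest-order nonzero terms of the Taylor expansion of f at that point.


Singular points: {(1, 2)}; classification: cusp.

Compute partial derivatives:
  f_x = -9*x**2 + 4*x*y + 10*x + 2*y**2 - 12*y + 7.
  f_y = 2*x**2 + 4*x*y - 12*x + 6*y**2 - 26*y + 30.
Scan x_0 ∈ {−4, ..., 4}. For each x_0, f_y(x_0, y) is a polynomial in y; find its integer roots y ∈ {−4, ..., 4}, then test f_x and f at those candidates.
  x = -4: f_y(-4, y) = 6*y**2 - 42*y + 110; no integer root y with |y| ≤ 4.
  x = -3: f_y(-3, y) = 6*y**2 - 38*y + 84; no integer root y with |y| ≤ 4.
  x = -2: f_y(-2, y) = 6*y**2 - 34*y + 62; no integer root y with |y| ≤ 4.
  x = -1: f_y(-1, y) = 6*y**2 - 30*y + 44; no integer root y with |y| ≤ 4.
  x = 0: f_y(0, y) = 6*y**2 - 26*y + 30; no integer root y with |y| ≤ 4.
  x = 1: f_y(1, y) = 6*y**2 - 22*y + 20; vanishes at y ∈ {2}. (1, 2): f_x = 0, f = 0 — SINGULAR.
  x = 2: f_y(2, y) = 6*y**2 - 18*y + 14; no integer root y with |y| ≤ 4.
  x = 3: f_y(3, y) = 6*y**2 - 14*y + 12; no integer root y with |y| ≤ 4.
  x = 4: f_y(4, y) = 6*y**2 - 10*y + 14; no integer root y with |y| ≤ 4.
Only singular point on the grid: (1, 2).
Classify: substitute x = 1 + u, y = 2 + v and expand: f = -3*u**3 + 2*u**2*v + 2*u*v**2 + 2*v**3 + v**2.
No constant or linear terms (consistent with a singular point). Quadratic part: v**2. Cubic part: -3*u**3 + 2*u**2*v + 2*u*v**2 + 2*v**3.
The quadratic part v**2 is a perfect square, so there is a single (double) tangent line v = 0, i.e. y = 2. Restricting the cubic part to that line (v = 0) leaves -3*u**3 ≠ 0, so f is not divisible by v and the branch is v² ≈ 3*u**3 to lowest order — this is a cusp.
Classification: cusp.


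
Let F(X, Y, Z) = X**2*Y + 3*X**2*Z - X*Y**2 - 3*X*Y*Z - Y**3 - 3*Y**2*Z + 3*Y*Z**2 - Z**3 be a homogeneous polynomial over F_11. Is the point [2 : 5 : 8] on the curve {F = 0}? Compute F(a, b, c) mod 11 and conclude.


F(2,5,8) ≡ 0 (mod 11); P is on the curve.

Evaluate F(2, 5, 8) term-by-term (mod 11).
  X**2*Y ↦ 1·4·5·1 = 20
  3*X**2*Z ↦ 3·4·1·8 = 96
  -X*Y**2 ↦ -1·2·25·1 = -50
  -3*X*Y*Z ↦ -3·2·5·8 = -240
  -Y**3 ↦ -1·1·125·1 = -125
  -3*Y**2*Z ↦ -3·1·25·8 = -600
  3*Y*Z**2 ↦ 3·1·5·64 = 960
  -Z**3 ↦ -1·1·1·512 = -512
Sum: F(2, 5, 8) = (20) + (96) + (-50) + (-240) + (-125) + (-600) + (960) + (-512) = -451.
Reducing mod 11: -451 ≡ 0 (mod 11).
Since F(a, b, c) ≡ 0 (mod 11), P lies on the curve.


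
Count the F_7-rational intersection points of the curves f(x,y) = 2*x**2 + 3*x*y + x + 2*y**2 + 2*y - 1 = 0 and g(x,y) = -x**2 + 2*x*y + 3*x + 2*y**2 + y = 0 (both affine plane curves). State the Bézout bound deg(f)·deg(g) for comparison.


Common zeros: ∅; count = 0; Bézout bound = 4.

deg(f) = 2, deg(g) = 2, so Bézout bound = 4.
Scan x ∈ F_7. For each x, list the y ∈ F_7 with f(x, y) ≡ 0 and those with g(x, y) ≡ 0 (mod 7); the common zeros in that column are the intersection.
  x = 0: f ≡ 0 at y ∈ ∅; g ≡ 0 at y ∈ {0, 3}; common: ∅.
  x = 1: f ≡ 0 at y ∈ {3, 5}; g ≡ 0 at y ∈ {1}; common: ∅.
  x = 2: f ≡ 0 at y ∈ ∅; g ≡ 0 at y ∈ {3, 5}; common: ∅.
  x = 3: f ≡ 0 at y ∈ ∅; g ≡ 0 at y ∈ {0}; common: ∅.
  x = 4: f ≡ 0 at y ∈ {0}; g ≡ 0 at y ∈ {1, 5}; common: ∅.
  x = 5: f ≡ 0 at y ∈ {4, 5}; g ≡ 0 at y ∈ ∅; common: ∅.
  x = 6: f ≡ 0 at y ∈ {0, 4}; g ≡ 0 at y ∈ ∅; common: ∅.
Collecting: common zeros = ∅, so the count is 0.
Comparison with the Bézout bound: 0 ≤ 4 = deg(f)·deg(g), as expected for curves with no common component (the affine F_7-count falls short of the bound because intersections may lie at infinity, over extension fields, or carry multiplicity).


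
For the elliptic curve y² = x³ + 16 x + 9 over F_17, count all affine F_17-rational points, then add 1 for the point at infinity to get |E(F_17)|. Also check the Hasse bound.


Affine points = {(0, 3), (0, 14), (1, 3), (1, 14), (2, 7), (2, 10), (3, 4), (3, 13), (4, 1), (4, 16), (6, 7), (6, 10), (9, 7), (9, 10), (10, 8), (10, 9), (12, 5), (12, 12), (13, 0), (14, 6), (14, 11), (16, 3), (16, 14)}; affine count = 23; |E(F_17)| = 24.

Discriminant check: Δ ∝ 4a³ + 27b² = 4·16³ + 27·9² = 4·4096 + 27·81 ≡ 7 (mod 17). Nonzero ⇒ E is nonsingular.
For each x ∈ F_17, compute rhs = x³ + 16·x + 9 mod 17, then count y ∈ F_17 with y² ≡ rhs.
  x = 0: rhs = 9, matching y values: 3, 14 (2 points).
  x = 1: rhs = 9, matching y values: 3, 14 (2 points).
  x = 2: rhs = 15, matching y values: 7, 10 (2 points).
  x = 3: rhs = 16, matching y values: 4, 13 (2 points).
  x = 4: rhs = 1, matching y values: 1, 16 (2 points).
  x = 5: rhs = 10, matching y values: none (0 points).
  x = 6: rhs = 15, matching y values: 7, 10 (2 points).
  x = 7: rhs = 5, matching y values: none (0 points).
  x = 8: rhs = 3, matching y values: none (0 points).
  x = 9: rhs = 15, matching y values: 7, 10 (2 points).
  x = 10: rhs = 13, matching y values: 8, 9 (2 points).
  x = 11: rhs = 3, matching y values: none (0 points).
  x = 12: rhs = 8, matching y values: 5, 12 (2 points).
  x = 13: rhs = 0, matching y values: 0 (1 points).
  x = 14: rhs = 2, matching y values: 6, 11 (2 points).
  x = 15: rhs = 3, matching y values: none (0 points).
  x = 16: rhs = 9, matching y values: 3, 14 (2 points).
Total affine count: 23.
Full point count |E(F_17)| = 23 + 1 = 24.
Hasse bound: |24 − (17+1)| = |6| = 6 ≤ 2√17 ≈ 8.2462 ✓.


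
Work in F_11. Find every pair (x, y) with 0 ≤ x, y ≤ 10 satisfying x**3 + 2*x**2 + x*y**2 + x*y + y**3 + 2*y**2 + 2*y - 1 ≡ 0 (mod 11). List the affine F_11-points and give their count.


Affine F_11-points: {(1, 9), (3, 0), (3, 1), (3, 5), (4, 9), (6, 7), (6, 8), (6, 10), (7, 0), (7, 6), (7, 7), (8, 1), (8, 10), (9, 1), (10, 0)}; count = 15.

For each of the 121 pairs (x, y) ∈ F_11², evaluate f(x, y) mod 11. Record the zeros.
  x = 0: [0↦10, 1↦4, 2↦8, 3↦6, 4↦4, 5↦8, 6↦2, 7↦3, 8↦6, 9↦6, 10↦9]  zeros at y ∈ ∅
  x = 1: [0↦2, 1↦9, 2↦6, 3↦10, 4↦5, 5↦8, 6↦3, 7↦7, 8↦4, 9↦0, 10↦1]  zeros at y ∈ {9}
  x = 2: [0↦4, 1↦2, 2↦3, 3↦2, 4↦5, 5↦7, 6↦3, 7↦10, 8↦1, 9↦4, 10↦3]  zeros at y ∈ ∅
  x = 3: [0↦0, 1↦0, 2↦5, 3↦10, 4↦10, 5↦0, 6↦8, 7↦7, 8↦3, 9↦2, 10↦10]  zeros at y ∈ {0, 1, 5}
  x = 4: [0↦7, 1↦9, 2↦7, 3↦7, 4↦4, 5↦4, 6↦2, 7↦4, 8↦5, 9↦0, 10↦6]  zeros at y ∈ {9}
  x = 5: [0↦9, 1↦2, 2↦4, 3↦10, 4↦4, 5↦3, 6↦2, 7↦7, 8↦2, 9↦4, 10↦8]  zeros at y ∈ ∅
  x = 6: [0↦1, 1↦7, 2↦2, 3↦3, 4↦5, 5↦3, 6↦3, 7↦0, 8↦0, 9↦9, 10↦0]  zeros at y ∈ {7, 8, 10}
  x = 7: [0↦0, 1↦8, 2↦7, 3↦3, 4↦2, 5↦10, 6↦0, 7↦0, 8↦5, 9↦10, 10↦10]  zeros at y ∈ {0, 6, 7}
  x = 8: [0↦1, 1↦0, 2↦3, 3↦5, 4↦1, 5↦8, 6↦10, 7↦2, 8↦1, 9↦2, 10↦0]  zeros at y ∈ {1, 10}
  x = 9: [0↦10, 1↦0, 2↦7, 3↦4, 4↦8, 5↦3, 6↦6, 7↦1, 8↦5, 9↦2, 10↦9]  zeros at y ∈ {1}
  x = 10: [0↦0, 1↦3, 2↦3, 3↦6, 4↦7, 5↦1, 6↦5, 7↦3, 8↦1, 9↦5, 10↦10]  zeros at y ∈ {0}
Collecting zeros: affine points = {(1, 9), (3, 0), (3, 1), (3, 5), (4, 9), (6, 7), (6, 8), (6, 10), (7, 0), (7, 6), (7, 7), (8, 1), (8, 10), (9, 1), (10, 0)}.
Total count |C(F_11)_aff| = 15.


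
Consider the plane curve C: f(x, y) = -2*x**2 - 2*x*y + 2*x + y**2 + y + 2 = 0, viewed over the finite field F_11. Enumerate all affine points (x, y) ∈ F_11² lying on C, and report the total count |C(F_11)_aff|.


Affine F_11-points: {(0, 4), (0, 6), (1, 5), (1, 7), (4, 0), (4, 7), (6, 5), (6, 6), (8, 0), (8, 4)}; count = 10.

For each of the 121 pairs (x, y) ∈ F_11², evaluate f(x, y) mod 11. Record the zeros.
  x = 0: [0↦2, 1↦4, 2↦8, 3↦3, 4↦0, 5↦10, 6↦0, 7↦3, 8↦8, 9↦4, 10↦2]  zeros at y ∈ {4, 6}
  x = 1: [0↦2, 1↦2, 2↦4, 3↦8, 4↦3, 5↦0, 6↦10, 7↦0, 8↦3, 9↦8, 10↦4]  zeros at y ∈ {5, 7}
  x = 2: [0↦9, 1↦7, 2↦7, 3↦9, 4↦2, 5↦8, 6↦5, 7↦4, 8↦5, 9↦8, 10↦2]  zeros at y ∈ ∅
  x = 3: [0↦1, 1↦8, 2↦6, 3↦6, 4↦8, 5↦1, 6↦7, 7↦4, 8↦3, 9↦4, 10↦7]  zeros at y ∈ ∅
  x = 4: [0↦0, 1↦5, 2↦1, 3↦10, 4↦10, 5↦1, 6↦5, 7↦0, 8↦8, 9↦7, 10↦8]  zeros at y ∈ {0, 7}
  x = 5: [0↦6, 1↦9, 2↦3, 3↦10, 4↦8, 5↦8, 6↦10, 7↦3, 8↦9, 9↦6, 10↦5]  zeros at y ∈ ∅
  x = 6: [0↦8, 1↦9, 2↦1, 3↦6, 4↦2, 5↦0, 6↦0, 7↦2, 8↦6, 9↦1, 10↦9]  zeros at y ∈ {5, 6}
  x = 7: [0↦6, 1↦5, 2↦6, 3↦9, 4↦3, 5↦10, 6↦8, 7↦8, 8↦10, 9↦3, 10↦9]  zeros at y ∈ ∅
  x = 8: [0↦0, 1↦8, 2↦7, 3↦8, 4↦0, 5↦5, 6↦1, 7↦10, 8↦10, 9↦1, 10↦5]  zeros at y ∈ {0, 4}
  x = 9: [0↦1, 1↦7, 2↦4, 3↦3, 4↦4, 5↦7, 6↦1, 7↦8, 8↦6, 9↦6, 10↦8]  zeros at y ∈ ∅
  x = 10: [0↦9, 1↦2, 2↦8, 3↦5, 4↦4, 5↦5, 6↦8, 7↦2, 8↦9, 9↦7, 10↦7]  zeros at y ∈ ∅
Collecting zeros: affine points = {(0, 4), (0, 6), (1, 5), (1, 7), (4, 0), (4, 7), (6, 5), (6, 6), (8, 0), (8, 4)}.
Total count |C(F_11)_aff| = 10.


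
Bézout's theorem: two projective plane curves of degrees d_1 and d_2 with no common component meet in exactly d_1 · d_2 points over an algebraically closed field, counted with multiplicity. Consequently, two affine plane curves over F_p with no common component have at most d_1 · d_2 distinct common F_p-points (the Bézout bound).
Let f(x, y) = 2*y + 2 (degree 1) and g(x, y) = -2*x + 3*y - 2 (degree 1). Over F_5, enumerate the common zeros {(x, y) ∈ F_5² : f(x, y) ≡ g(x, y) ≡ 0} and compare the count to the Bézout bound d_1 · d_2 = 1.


Common zeros: {(0, 4)}; count = 1; Bézout bound = 1.

deg(f) = 1, deg(g) = 1, so Bézout bound = 1.
Scan x ∈ F_5. For each x, list the y ∈ F_5 with f(x, y) ≡ 0 and those with g(x, y) ≡ 0 (mod 5); the common zeros in that column are the intersection.
  x = 0: f ≡ 0 at y ∈ {4}; g ≡ 0 at y ∈ {4}; common: {4}.
  x = 1: f ≡ 0 at y ∈ {4}; g ≡ 0 at y ∈ {3}; common: ∅.
  x = 2: f ≡ 0 at y ∈ {4}; g ≡ 0 at y ∈ {2}; common: ∅.
  x = 3: f ≡ 0 at y ∈ {4}; g ≡ 0 at y ∈ {1}; common: ∅.
  x = 4: f ≡ 0 at y ∈ {4}; g ≡ 0 at y ∈ {0}; common: ∅.
Collecting: common zeros = {(0, 4)}, so the count is 1.
Comparison with the Bézout bound: 1 ≤ 1 = deg(f)·deg(g), as expected for curves with no common component (the bound is attained).


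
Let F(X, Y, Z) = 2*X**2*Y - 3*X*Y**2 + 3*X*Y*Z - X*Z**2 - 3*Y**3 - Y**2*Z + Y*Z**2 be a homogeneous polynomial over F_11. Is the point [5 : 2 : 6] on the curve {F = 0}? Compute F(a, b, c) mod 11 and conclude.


F(5,2,6) ≡ 9 (mod 11); P is NOT on the curve.

Evaluate F(5, 2, 6) term-by-term (mod 11).
  2*X**2*Y ↦ 2·25·2·1 = 100
  -3*X*Y**2 ↦ -3·5·4·1 = -60
  3*X*Y*Z ↦ 3·5·2·6 = 180
  -X*Z**2 ↦ -1·5·1·36 = -180
  -3*Y**3 ↦ -3·1·8·1 = -24
  -Y**2*Z ↦ -1·1·4·6 = -24
  Y*Z**2 ↦ 1·1·2·36 = 72
Sum: F(5, 2, 6) = (100) + (-60) + (180) + (-180) + (-24) + (-24) + (72) = 64.
Reducing mod 11: 64 ≡ 9 (mod 11).
Since F(a, b, c) ≡ 9 ≠ 0 (mod 11), P does NOT lie on the curve.


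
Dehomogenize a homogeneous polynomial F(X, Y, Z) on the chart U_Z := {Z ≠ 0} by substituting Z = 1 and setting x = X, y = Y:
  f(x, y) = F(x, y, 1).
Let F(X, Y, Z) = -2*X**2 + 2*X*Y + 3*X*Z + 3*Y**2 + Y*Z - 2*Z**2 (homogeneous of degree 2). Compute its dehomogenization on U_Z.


f(x, y) = -2*x**2 + 2*x*y + 3*x + 3*y**2 + y - 2

On U_Z we set Z = 1. Each monomial c·X^i·Y^j·Z^k in F becomes c·x^i·y^j·1^k = c·x^i·y^j.
Substituting Z = 1: F(X, Y, 1) = -2*x**2 + 2*x*y + 3*x + 3*y**2 + y - 2.
Note: deg(f) ≤ deg(F) = 2; strict inequality happens when F is divisible by Z (lost terms).


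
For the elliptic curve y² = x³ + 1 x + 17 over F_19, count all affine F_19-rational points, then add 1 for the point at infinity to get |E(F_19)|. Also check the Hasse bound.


Affine points = {(0, 6), (0, 13), (1, 0), (3, 3), (3, 16), (4, 3), (4, 16), (6, 7), (6, 12), (7, 5), (7, 14), (8, 9), (8, 10), (10, 1), (10, 18), (12, 3), (12, 16), (13, 2), (13, 17), (14, 1), (14, 18), (15, 5), (15, 14), (16, 5), (16, 14), (17, 8), (17, 11)}; affine count = 27; |E(F_19)| = 28.

Discriminant check: Δ ∝ 4a³ + 27b² = 4·1³ + 27·17² = 4·1 + 27·289 ≡ 17 (mod 19). Nonzero ⇒ E is nonsingular.
For each x ∈ F_19, compute rhs = x³ + 1·x + 17 mod 19, then count y ∈ F_19 with y² ≡ rhs.
  x = 0: rhs = 17, matching y values: 6, 13 (2 points).
  x = 1: rhs = 0, matching y values: 0 (1 points).
  x = 2: rhs = 8, matching y values: none (0 points).
  x = 3: rhs = 9, matching y values: 3, 16 (2 points).
  x = 4: rhs = 9, matching y values: 3, 16 (2 points).
  x = 5: rhs = 14, matching y values: none (0 points).
  x = 6: rhs = 11, matching y values: 7, 12 (2 points).
  x = 7: rhs = 6, matching y values: 5, 14 (2 points).
  x = 8: rhs = 5, matching y values: 9, 10 (2 points).
  x = 9: rhs = 14, matching y values: none (0 points).
  x = 10: rhs = 1, matching y values: 1, 18 (2 points).
  x = 11: rhs = 10, matching y values: none (0 points).
  x = 12: rhs = 9, matching y values: 3, 16 (2 points).
  x = 13: rhs = 4, matching y values: 2, 17 (2 points).
  x = 14: rhs = 1, matching y values: 1, 18 (2 points).
  x = 15: rhs = 6, matching y values: 5, 14 (2 points).
  x = 16: rhs = 6, matching y values: 5, 14 (2 points).
  x = 17: rhs = 7, matching y values: 8, 11 (2 points).
  x = 18: rhs = 15, matching y values: none (0 points).
Total affine count: 27.
Full point count |E(F_19)| = 27 + 1 = 28.
Hasse bound: |28 − (19+1)| = |8| = 8 ≤ 2√19 ≈ 8.7178 ✓.


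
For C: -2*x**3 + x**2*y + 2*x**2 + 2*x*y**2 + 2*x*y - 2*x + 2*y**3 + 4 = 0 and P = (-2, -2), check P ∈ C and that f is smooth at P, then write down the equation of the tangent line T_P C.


Tangent line at P: -22*x + 40*y + 36 = 0.

Step 1: f(-2, -2) = 0, so P lies on C.
Step 2: partial derivatives
  f_x(x, y) = -6*x**2 + 2*x*y + 4*x + 2*y**2 + 2*y - 2, f_y(x, y) = x**2 + 4*x*y + 2*x + 6*y**2.
  f_x(P) = -22, f_y(P) = 40 (gradient nonzero, so P is smooth).
Step 3: tangent line at P: -22·(x − -2) + 40·(y − -2) = 0.
Expanding: -22*x + 40*y + 36 = 0.


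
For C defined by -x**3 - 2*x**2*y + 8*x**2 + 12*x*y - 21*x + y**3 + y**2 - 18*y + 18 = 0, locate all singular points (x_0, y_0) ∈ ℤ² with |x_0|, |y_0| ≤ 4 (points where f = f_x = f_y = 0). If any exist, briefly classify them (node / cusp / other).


Singular points: {(3, 0)}; classification: node.

Compute partial derivatives:
  f_x = -3*x**2 - 4*x*y + 16*x + 12*y - 21.
  f_y = -2*x**2 + 12*x + 3*y**2 + 2*y - 18.
Scan x_0 ∈ {−4, ..., 4}. For each x_0, f_y(x_0, y) is a polynomial in y; find its integer roots y ∈ {−4, ..., 4}, then test f_x and f at those candidates.
  x = -4: f_y(-4, y) = 3*y**2 + 2*y - 98; no integer root y with |y| ≤ 4.
  x = -3: f_y(-3, y) = 3*y**2 + 2*y - 72; no integer root y with |y| ≤ 4.
  x = -2: f_y(-2, y) = 3*y**2 + 2*y - 50; no integer root y with |y| ≤ 4.
  x = -1: f_y(-1, y) = 3*y**2 + 2*y - 32; no integer root y with |y| ≤ 4.
  x = 0: f_y(0, y) = 3*y**2 + 2*y - 18; no integer root y with |y| ≤ 4.
  x = 1: f_y(1, y) = 3*y**2 + 2*y - 8; vanishes at y ∈ {-2}. (1, -2): f_x = -24 ≠ 0.
  x = 2: f_y(2, y) = 3*y**2 + 2*y - 2; no integer root y with |y| ≤ 4.
  x = 3: f_y(3, y) = 3*y**2 + 2*y; vanishes at y ∈ {0}. (3, 0): f_x = 0, f = 0 — SINGULAR.
  x = 4: f_y(4, y) = 3*y**2 + 2*y - 2; no integer root y with |y| ≤ 4.
Only singular point on the grid: (3, 0).
Classify: substitute x = 3 + u, y = 0 + v and expand: f = -u**3 - 2*u**2*v - u**2 + v**3 + v**2.
No constant or linear terms (consistent with a singular point). Quadratic part: -u**2 + v**2. Cubic part: -u**3 - 2*u**2*v + v**3.
The quadratic part v**2 - u**2 = (v − u)(v + u) splits into two distinct linear factors, so there are two distinct tangent lines y − 0 = ±(x − 3) — this is a node (ordinary double point).
Classification: node.


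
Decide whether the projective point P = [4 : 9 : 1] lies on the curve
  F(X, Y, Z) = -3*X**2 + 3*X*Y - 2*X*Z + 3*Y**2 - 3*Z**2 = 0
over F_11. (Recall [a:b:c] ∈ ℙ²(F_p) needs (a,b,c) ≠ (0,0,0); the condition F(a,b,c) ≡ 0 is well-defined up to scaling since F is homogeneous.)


F(4,9,1) ≡ 6 (mod 11); P is NOT on the curve.

Evaluate F(4, 9, 1) term-by-term (mod 11).
  -3*X**2 ↦ -3·16·1·1 = -48
  3*X*Y ↦ 3·4·9·1 = 108
  -2*X*Z ↦ -2·4·1·1 = -8
  3*Y**2 ↦ 3·1·81·1 = 243
  -3*Z**2 ↦ -3·1·1·1 = -3
Sum: F(4, 9, 1) = (-48) + (108) + (-8) + (243) + (-3) = 292.
Reducing mod 11: 292 ≡ 6 (mod 11).
Since F(a, b, c) ≡ 6 ≠ 0 (mod 11), P does NOT lie on the curve.


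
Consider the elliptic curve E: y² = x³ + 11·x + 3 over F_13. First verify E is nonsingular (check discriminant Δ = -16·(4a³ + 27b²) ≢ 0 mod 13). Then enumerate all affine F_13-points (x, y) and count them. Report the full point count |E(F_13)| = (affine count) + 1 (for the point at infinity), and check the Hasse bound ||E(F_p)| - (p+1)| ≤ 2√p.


Affine points = {(0, 4), (0, 9), (5, 1), (5, 12), (6, 5), (6, 8), (9, 5), (9, 8), (11, 5), (11, 8), (12, 2), (12, 11)}; affine count = 12; |E(F_13)| = 13.

Discriminant check: Δ ∝ 4a³ + 27b² = 4·11³ + 27·3² = 4·1331 + 27·9 ≡ 3 (mod 13). Nonzero ⇒ E is nonsingular.
For each x ∈ F_13, compute rhs = x³ + 11·x + 3 mod 13, then count y ∈ F_13 with y² ≡ rhs.
  x = 0: rhs = 3, matching y values: 4, 9 (2 points).
  x = 1: rhs = 2, matching y values: none (0 points).
  x = 2: rhs = 7, matching y values: none (0 points).
  x = 3: rhs = 11, matching y values: none (0 points).
  x = 4: rhs = 7, matching y values: none (0 points).
  x = 5: rhs = 1, matching y values: 1, 12 (2 points).
  x = 6: rhs = 12, matching y values: 5, 8 (2 points).
  x = 7: rhs = 7, matching y values: none (0 points).
  x = 8: rhs = 5, matching y values: none (0 points).
  x = 9: rhs = 12, matching y values: 5, 8 (2 points).
  x = 10: rhs = 8, matching y values: none (0 points).
  x = 11: rhs = 12, matching y values: 5, 8 (2 points).
  x = 12: rhs = 4, matching y values: 2, 11 (2 points).
Total affine count: 12.
Full point count |E(F_13)| = 12 + 1 = 13.
Hasse bound: |13 − (13+1)| = |-1| = 1 ≤ 2√13 ≈ 7.2111 ✓.


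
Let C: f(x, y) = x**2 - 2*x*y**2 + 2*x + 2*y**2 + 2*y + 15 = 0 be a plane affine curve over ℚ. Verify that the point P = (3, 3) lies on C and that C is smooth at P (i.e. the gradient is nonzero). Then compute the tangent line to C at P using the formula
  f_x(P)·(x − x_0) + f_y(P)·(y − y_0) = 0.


Tangent line at P: -10*x - 22*y + 96 = 0.

Step 1: f(3, 3) = 0, so P lies on C.
Step 2: partial derivatives
  f_x(x, y) = 2*x - 2*y**2 + 2, f_y(x, y) = -4*x*y + 4*y + 2.
  f_x(P) = -10, f_y(P) = -22 (gradient nonzero, so P is smooth).
Step 3: tangent line at P: -10·(x − 3) + -22·(y − 3) = 0.
Expanding: -10*x - 22*y + 96 = 0.


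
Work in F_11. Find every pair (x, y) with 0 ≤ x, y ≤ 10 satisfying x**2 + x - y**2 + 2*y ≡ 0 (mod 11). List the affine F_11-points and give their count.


Affine F_11-points: {(0, 0), (0, 2), (1, 6), (1, 7), (5, 4), (5, 9), (9, 6), (9, 7), (10, 0), (10, 2)}; count = 10.

For each of the 121 pairs (x, y) ∈ F_11², evaluate f(x, y) mod 11. Record the zeros.
  x = 0: [0↦0, 1↦1, 2↦0, 3↦8, 4↦3, 5↦7, 6↦9, 7↦9, 8↦7, 9↦3, 10↦8]  zeros at y ∈ {0, 2}
  x = 1: [0↦2, 1↦3, 2↦2, 3↦10, 4↦5, 5↦9, 6↦0, 7↦0, 8↦9, 9↦5, 10↦10]  zeros at y ∈ {6, 7}
  x = 2: [0↦6, 1↦7, 2↦6, 3↦3, 4↦9, 5↦2, 6↦4, 7↦4, 8↦2, 9↦9, 10↦3]  zeros at y ∈ ∅
  x = 3: [0↦1, 1↦2, 2↦1, 3↦9, 4↦4, 5↦8, 6↦10, 7↦10, 8↦8, 9↦4, 10↦9]  zeros at y ∈ ∅
  x = 4: [0↦9, 1↦10, 2↦9, 3↦6, 4↦1, 5↦5, 6↦7, 7↦7, 8↦5, 9↦1, 10↦6]  zeros at y ∈ ∅
  x = 5: [0↦8, 1↦9, 2↦8, 3↦5, 4↦0, 5↦4, 6↦6, 7↦6, 8↦4, 9↦0, 10↦5]  zeros at y ∈ {4, 9}
  x = 6: [0↦9, 1↦10, 2↦9, 3↦6, 4↦1, 5↦5, 6↦7, 7↦7, 8↦5, 9↦1, 10↦6]  zeros at y ∈ ∅
  x = 7: [0↦1, 1↦2, 2↦1, 3↦9, 4↦4, 5↦8, 6↦10, 7↦10, 8↦8, 9↦4, 10↦9]  zeros at y ∈ ∅
  x = 8: [0↦6, 1↦7, 2↦6, 3↦3, 4↦9, 5↦2, 6↦4, 7↦4, 8↦2, 9↦9, 10↦3]  zeros at y ∈ ∅
  x = 9: [0↦2, 1↦3, 2↦2, 3↦10, 4↦5, 5↦9, 6↦0, 7↦0, 8↦9, 9↦5, 10↦10]  zeros at y ∈ {6, 7}
  x = 10: [0↦0, 1↦1, 2↦0, 3↦8, 4↦3, 5↦7, 6↦9, 7↦9, 8↦7, 9↦3, 10↦8]  zeros at y ∈ {0, 2}
Collecting zeros: affine points = {(0, 0), (0, 2), (1, 6), (1, 7), (5, 4), (5, 9), (9, 6), (9, 7), (10, 0), (10, 2)}.
Total count |C(F_11)_aff| = 10.


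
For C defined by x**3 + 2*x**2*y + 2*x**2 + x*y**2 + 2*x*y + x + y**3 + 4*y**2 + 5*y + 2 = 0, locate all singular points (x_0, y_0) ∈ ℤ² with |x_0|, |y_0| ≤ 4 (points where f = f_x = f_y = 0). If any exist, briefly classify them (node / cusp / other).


Singular points: {(0, -1)}; classification: cusp.

Compute partial derivatives:
  f_x = 3*x**2 + 4*x*y + 4*x + y**2 + 2*y + 1.
  f_y = 2*x**2 + 2*x*y + 2*x + 3*y**2 + 8*y + 5.
Scan x_0 ∈ {−4, ..., 4}. For each x_0, f_y(x_0, y) is a polynomial in y; find its integer roots y ∈ {−4, ..., 4}, then test f_x and f at those candidates.
  x = -4: f_y(-4, y) = 3*y**2 + 29; no integer root y with |y| ≤ 4.
  x = -3: f_y(-3, y) = 3*y**2 + 2*y + 17; no integer root y with |y| ≤ 4.
  x = -2: f_y(-2, y) = 3*y**2 + 4*y + 9; no integer root y with |y| ≤ 4.
  x = -1: f_y(-1, y) = 3*y**2 + 6*y + 5; no integer root y with |y| ≤ 4.
  x = 0: f_y(0, y) = 3*y**2 + 8*y + 5; vanishes at y ∈ {-1}. (0, -1): f_x = 0, f = 0 — SINGULAR.
  x = 1: f_y(1, y) = 3*y**2 + 10*y + 9; no integer root y with |y| ≤ 4.
  x = 2: f_y(2, y) = 3*y**2 + 12*y + 17; no integer root y with |y| ≤ 4.
  x = 3: f_y(3, y) = 3*y**2 + 14*y + 29; no integer root y with |y| ≤ 4.
  x = 4: f_y(4, y) = 3*y**2 + 16*y + 45; no integer root y with |y| ≤ 4.
Only singular point on the grid: (0, -1).
Classify: substitute x = 0 + u, y = -1 + v and expand: f = u**3 + 2*u**2*v + u*v**2 + v**3 + v**2.
No constant or linear terms (consistent with a singular point). Quadratic part: v**2. Cubic part: u**3 + 2*u**2*v + u*v**2 + v**3.
The quadratic part v**2 is a perfect square, so there is a single (double) tangent line v = 0, i.e. y = -1. Restricting the cubic part to that line (v = 0) leaves u**3 ≠ 0, so f is not divisible by v and the branch is v² ≈ -u**3 to lowest order — this is a cusp.
Classification: cusp.


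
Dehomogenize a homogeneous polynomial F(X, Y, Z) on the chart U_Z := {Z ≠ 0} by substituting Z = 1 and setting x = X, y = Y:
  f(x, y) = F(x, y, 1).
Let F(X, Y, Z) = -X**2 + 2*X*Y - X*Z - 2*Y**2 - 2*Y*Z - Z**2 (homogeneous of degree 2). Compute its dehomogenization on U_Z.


f(x, y) = -x**2 + 2*x*y - x - 2*y**2 - 2*y - 1

On U_Z we set Z = 1. Each monomial c·X^i·Y^j·Z^k in F becomes c·x^i·y^j·1^k = c·x^i·y^j.
Substituting Z = 1: F(X, Y, 1) = -x**2 + 2*x*y - x - 2*y**2 - 2*y - 1.
Note: deg(f) ≤ deg(F) = 2; strict inequality happens when F is divisible by Z (lost terms).


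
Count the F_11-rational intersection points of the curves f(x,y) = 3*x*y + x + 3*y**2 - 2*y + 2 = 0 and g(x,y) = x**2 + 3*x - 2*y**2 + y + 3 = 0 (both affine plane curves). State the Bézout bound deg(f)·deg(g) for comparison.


Common zeros: {(3, 8)}; count = 1; Bézout bound = 4.

deg(f) = 2, deg(g) = 2, so Bézout bound = 4.
Scan x ∈ F_11. For each x, list the y ∈ F_11 with f(x, y) ≡ 0 and those with g(x, y) ≡ 0 (mod 11); the common zeros in that column are the intersection.
  x = 0: f ≡ 0 at y ∈ ∅; g ≡ 0 at y ∈ {7, 10}; common: ∅.
  x = 1: f ≡ 0 at y ∈ {3, 4}; g ≡ 0 at y ∈ ∅; common: ∅.
  x = 2: f ≡ 0 at y ∈ {1, 5}; g ≡ 0 at y ∈ ∅; common: ∅.
  x = 3: f ≡ 0 at y ∈ {8}; g ≡ 0 at y ∈ {8, 9}; common: {8}.
  x = 4: f ≡ 0 at y ∈ ∅; g ≡ 0 at y ∈ ∅; common: ∅.
  x = 5: f ≡ 0 at y ∈ ∅; g ≡ 0 at y ∈ {8, 9}; common: ∅.
  x = 6: f ≡ 0 at y ∈ ∅; g ≡ 0 at y ∈ ∅; common: ∅.
  x = 7: f ≡ 0 at y ∈ {6}; g ≡ 0 at y ∈ ∅; common: ∅.
  x = 8: f ≡ 0 at y ∈ {2, 9}; g ≡ 0 at y ∈ {7, 10}; common: ∅.
  x = 9: f ≡ 0 at y ∈ {0, 10}; g ≡ 0 at y ∈ {1, 5}; common: ∅.
  x = 10: f ≡ 0 at y ∈ ∅; g ≡ 0 at y ∈ {1, 5}; common: ∅.
Collecting: common zeros = {(3, 8)}, so the count is 1.
Comparison with the Bézout bound: 1 ≤ 4 = deg(f)·deg(g), as expected for curves with no common component (the affine F_11-count falls short of the bound because intersections may lie at infinity, over extension fields, or carry multiplicity).


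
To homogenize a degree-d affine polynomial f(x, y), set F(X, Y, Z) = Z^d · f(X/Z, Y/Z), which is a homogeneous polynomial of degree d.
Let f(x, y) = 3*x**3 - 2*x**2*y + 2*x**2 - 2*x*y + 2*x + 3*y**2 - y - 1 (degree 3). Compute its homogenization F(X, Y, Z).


F(X, Y, Z) = 3*X**3 - 2*X**2*Y + 2*X**2*Z - 2*X*Y*Z + 2*X*Z**2 + 3*Y**2*Z - Y*Z**2 - Z**3

deg(f) = 3.
Substitute x = X/Z, y = Y/Z into f, then multiply by Z^3.
  monomial 3·x^3·y^0 ↦ 3·X^3·Y^0·Z^0.
  monomial -2·x^2·y^1 ↦ -2·X^2·Y^1·Z^0.
  monomial 2·x^2·y^0 ↦ 2·X^2·Y^0·Z^1.
  monomial -2·x^1·y^1 ↦ -2·X^1·Y^1·Z^1.
  monomial 2·x^1·y^0 ↦ 2·X^1·Y^0·Z^2.
  monomial 3·x^0·y^2 ↦ 3·X^0·Y^2·Z^1.
  monomial -1·x^0·y^1 ↦ -1·X^0·Y^1·Z^2.
  monomial -1·x^0·y^0 ↦ -1·X^0·Y^0·Z^3.
Collecting: F(X, Y, Z) = 3*X**3 - 2*X**2*Y + 2*X**2*Z - 2*X*Y*Z + 2*X*Z**2 + 3*Y**2*Z - Y*Z**2 - Z**3.


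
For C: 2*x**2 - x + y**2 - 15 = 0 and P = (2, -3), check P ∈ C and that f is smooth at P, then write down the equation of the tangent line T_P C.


Tangent line at P: 7*x - 6*y - 32 = 0.

Step 1: f(2, -3) = 0, so P lies on C.
Step 2: partial derivatives
  f_x(x, y) = 4*x - 1, f_y(x, y) = 2*y.
  f_x(P) = 7, f_y(P) = -6 (gradient nonzero, so P is smooth).
Step 3: tangent line at P: 7·(x − 2) + -6·(y − -3) = 0.
Expanding: 7*x - 6*y - 32 = 0.


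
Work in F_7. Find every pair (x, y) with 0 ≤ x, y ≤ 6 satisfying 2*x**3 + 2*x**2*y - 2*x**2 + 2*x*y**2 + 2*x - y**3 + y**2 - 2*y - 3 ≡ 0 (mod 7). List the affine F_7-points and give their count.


Affine F_7-points: {(2, 4), (3, 2), (4, 2), (4, 3), (4, 4), (5, 4), (6, 2)}; count = 7.

For each of the 49 pairs (x, y) ∈ F_7², evaluate f(x, y) mod 7. Record the zeros.
  x = 0: [0↦4, 1↦2, 2↦3, 3↦1, 4↦4, 5↦6, 6↦1]  zeros at y ∈ ∅
  x = 1: [0↦6, 1↦1, 2↦3, 3↦6, 4↦4, 5↦5, 6↦3]  zeros at y ∈ ∅
  x = 2: [0↦2, 1↦5, 2↦5, 3↦3, 4↦0, 5↦4, 6↦2]  zeros at y ∈ {4}
  x = 3: [0↦4, 1↦5, 2↦0, 3↦4, 4↦4, 5↦1, 6↦3]  zeros at y ∈ {2}
  x = 4: [0↦3, 1↦6, 2↦0, 3↦0, 4↦0, 5↦1, 6↦4]  zeros at y ∈ {2, 3, 4}
  x = 5: [0↦4, 1↦6, 2↦3, 3↦3, 4↦0, 5↦2, 6↦3]  zeros at y ∈ {4}
  x = 6: [0↦5, 1↦3, 2↦0, 3↦4, 4↦2, 5↦2, 6↦5]  zeros at y ∈ {2}
Collecting zeros: affine points = {(2, 4), (3, 2), (4, 2), (4, 3), (4, 4), (5, 4), (6, 2)}.
Total count |C(F_7)_aff| = 7.


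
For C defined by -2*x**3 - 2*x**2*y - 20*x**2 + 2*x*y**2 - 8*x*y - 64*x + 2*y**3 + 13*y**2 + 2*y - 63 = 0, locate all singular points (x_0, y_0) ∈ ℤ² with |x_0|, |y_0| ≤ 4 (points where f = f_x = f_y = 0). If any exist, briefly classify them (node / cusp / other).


Singular points: {(-3, -1)}; classification: cusp.

Compute partial derivatives:
  f_x = -6*x**2 - 4*x*y - 40*x + 2*y**2 - 8*y - 64.
  f_y = -2*x**2 + 4*x*y - 8*x + 6*y**2 + 26*y + 2.
Scan x_0 ∈ {−4, ..., 4}. For each x_0, f_y(x_0, y) is a polynomial in y; find its integer roots y ∈ {−4, ..., 4}, then test f_x and f at those candidates.
  x = -4: f_y(-4, y) = 6*y**2 + 10*y + 2; no integer root y with |y| ≤ 4.
  x = -3: f_y(-3, y) = 6*y**2 + 14*y + 8; vanishes at y ∈ {-1}. (-3, -1): f_x = 0, f = 0 — SINGULAR.
  x = -2: f_y(-2, y) = 6*y**2 + 18*y + 10; no integer root y with |y| ≤ 4.
  x = -1: f_y(-1, y) = 6*y**2 + 22*y + 8; no integer root y with |y| ≤ 4.
  x = 0: f_y(0, y) = 6*y**2 + 26*y + 2; no integer root y with |y| ≤ 4.
  x = 1: f_y(1, y) = 6*y**2 + 30*y - 8; no integer root y with |y| ≤ 4.
  x = 2: f_y(2, y) = 6*y**2 + 34*y - 22; no integer root y with |y| ≤ 4.
  x = 3: f_y(3, y) = 6*y**2 + 38*y - 40; no integer root y with |y| ≤ 4.
  x = 4: f_y(4, y) = 6*y**2 + 42*y - 62; no integer root y with |y| ≤ 4.
Only singular point on the grid: (-3, -1).
Classify: substitute x = -3 + u, y = -1 + v and expand: f = -2*u**3 - 2*u**2*v + 2*u*v**2 + 2*v**3 + v**2.
No constant or linear terms (consistent with a singular point). Quadratic part: v**2. Cubic part: -2*u**3 - 2*u**2*v + 2*u*v**2 + 2*v**3.
The quadratic part v**2 is a perfect square, so there is a single (double) tangent line v = 0, i.e. y = -1. Restricting the cubic part to that line (v = 0) leaves -2*u**3 ≠ 0, so f is not divisible by v and the branch is v² ≈ 2*u**3 to lowest order — this is a cusp.
Classification: cusp.


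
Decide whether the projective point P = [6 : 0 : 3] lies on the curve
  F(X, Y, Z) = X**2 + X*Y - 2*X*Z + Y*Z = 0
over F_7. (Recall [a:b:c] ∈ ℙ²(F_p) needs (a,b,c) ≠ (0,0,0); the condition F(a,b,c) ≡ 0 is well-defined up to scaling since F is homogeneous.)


F(6,0,3) ≡ 0 (mod 7); P is on the curve.

Evaluate F(6, 0, 3) term-by-term (mod 7).
  X**2 ↦ 1·36·1·1 = 36
  X*Y ↦ 1·6·0·1 = 0
  -2*X*Z ↦ -2·6·1·3 = -36
  Y*Z ↦ 1·1·0·3 = 0
Sum: F(6, 0, 3) = (36) + (0) + (-36) + (0) = 0.
Reducing mod 7: 0 ≡ 0 (mod 7).
Since F(a, b, c) ≡ 0 (mod 7), P lies on the curve.


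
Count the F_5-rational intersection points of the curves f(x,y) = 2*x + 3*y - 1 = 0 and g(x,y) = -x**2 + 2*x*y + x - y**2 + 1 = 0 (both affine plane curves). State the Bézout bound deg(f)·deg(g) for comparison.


Common zeros: {(3, 0)}; count = 1; Bézout bound = 2.

deg(f) = 1, deg(g) = 2, so Bézout bound = 2.
Scan x ∈ F_5. For each x, list the y ∈ F_5 with f(x, y) ≡ 0 and those with g(x, y) ≡ 0 (mod 5); the common zeros in that column are the intersection.
  x = 0: f ≡ 0 at y ∈ {2}; g ≡ 0 at y ∈ {1, 4}; common: ∅.
  x = 1: f ≡ 0 at y ∈ {3}; g ≡ 0 at y ∈ ∅; common: ∅.
  x = 2: f ≡ 0 at y ∈ {4}; g ≡ 0 at y ∈ ∅; common: ∅.
  x = 3: f ≡ 0 at y ∈ {0}; g ≡ 0 at y ∈ {0, 1}; common: {0}.
  x = 4: f ≡ 0 at y ∈ {1}; g ≡ 0 at y ∈ {4}; common: ∅.
Collecting: common zeros = {(3, 0)}, so the count is 1.
Comparison with the Bézout bound: 1 ≤ 2 = deg(f)·deg(g), as expected for curves with no common component (the affine F_5-count falls short of the bound because intersections may lie at infinity, over extension fields, or carry multiplicity).


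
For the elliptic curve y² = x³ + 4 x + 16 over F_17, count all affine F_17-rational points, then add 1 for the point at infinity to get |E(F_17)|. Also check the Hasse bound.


Affine points = {(0, 4), (0, 13), (1, 2), (1, 15), (2, 7), (2, 10), (3, 2), (3, 15), (5, 5), (5, 12), (6, 1), (6, 16), (7, 8), (7, 9), (8, 4), (8, 13), (9, 4), (9, 13), (10, 6), (10, 11), (13, 2), (13, 15), (15, 0)}; affine count = 23; |E(F_17)| = 24.

Discriminant check: Δ ∝ 4a³ + 27b² = 4·4³ + 27·16² = 4·64 + 27·256 ≡ 11 (mod 17). Nonzero ⇒ E is nonsingular.
For each x ∈ F_17, compute rhs = x³ + 4·x + 16 mod 17, then count y ∈ F_17 with y² ≡ rhs.
  x = 0: rhs = 16, matching y values: 4, 13 (2 points).
  x = 1: rhs = 4, matching y values: 2, 15 (2 points).
  x = 2: rhs = 15, matching y values: 7, 10 (2 points).
  x = 3: rhs = 4, matching y values: 2, 15 (2 points).
  x = 4: rhs = 11, matching y values: none (0 points).
  x = 5: rhs = 8, matching y values: 5, 12 (2 points).
  x = 6: rhs = 1, matching y values: 1, 16 (2 points).
  x = 7: rhs = 13, matching y values: 8, 9 (2 points).
  x = 8: rhs = 16, matching y values: 4, 13 (2 points).
  x = 9: rhs = 16, matching y values: 4, 13 (2 points).
  x = 10: rhs = 2, matching y values: 6, 11 (2 points).
  x = 11: rhs = 14, matching y values: none (0 points).
  x = 12: rhs = 7, matching y values: none (0 points).
  x = 13: rhs = 4, matching y values: 2, 15 (2 points).
  x = 14: rhs = 11, matching y values: none (0 points).
  x = 15: rhs = 0, matching y values: 0 (1 points).
  x = 16: rhs = 11, matching y values: none (0 points).
Total affine count: 23.
Full point count |E(F_17)| = 23 + 1 = 24.
Hasse bound: |24 − (17+1)| = |6| = 6 ≤ 2√17 ≈ 8.2462 ✓.


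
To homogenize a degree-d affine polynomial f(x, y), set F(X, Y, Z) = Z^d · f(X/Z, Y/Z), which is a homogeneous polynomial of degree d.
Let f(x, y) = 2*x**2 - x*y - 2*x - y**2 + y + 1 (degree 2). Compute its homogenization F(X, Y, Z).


F(X, Y, Z) = 2*X**2 - X*Y - 2*X*Z - Y**2 + Y*Z + Z**2

deg(f) = 2.
Substitute x = X/Z, y = Y/Z into f, then multiply by Z^2.
  monomial 2·x^2·y^0 ↦ 2·X^2·Y^0·Z^0.
  monomial -1·x^1·y^1 ↦ -1·X^1·Y^1·Z^0.
  monomial -2·x^1·y^0 ↦ -2·X^1·Y^0·Z^1.
  monomial -1·x^0·y^2 ↦ -1·X^0·Y^2·Z^0.
  monomial 1·x^0·y^1 ↦ 1·X^0·Y^1·Z^1.
  monomial 1·x^0·y^0 ↦ 1·X^0·Y^0·Z^2.
Collecting: F(X, Y, Z) = 2*X**2 - X*Y - 2*X*Z - Y**2 + Y*Z + Z**2.


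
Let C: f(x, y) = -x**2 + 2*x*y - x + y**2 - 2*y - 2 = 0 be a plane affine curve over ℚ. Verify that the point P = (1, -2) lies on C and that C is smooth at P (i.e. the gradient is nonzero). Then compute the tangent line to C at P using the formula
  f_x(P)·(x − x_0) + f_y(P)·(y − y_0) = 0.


Tangent line at P: -7*x - 4*y - 1 = 0.

Step 1: f(1, -2) = 0, so P lies on C.
Step 2: partial derivatives
  f_x(x, y) = -2*x + 2*y - 1, f_y(x, y) = 2*x + 2*y - 2.
  f_x(P) = -7, f_y(P) = -4 (gradient nonzero, so P is smooth).
Step 3: tangent line at P: -7·(x − 1) + -4·(y − -2) = 0.
Expanding: -7*x - 4*y - 1 = 0.


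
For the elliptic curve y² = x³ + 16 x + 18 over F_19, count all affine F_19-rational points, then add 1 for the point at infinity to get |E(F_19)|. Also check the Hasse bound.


Affine points = {(1, 4), (1, 15), (2, 1), (2, 18), (3, 6), (3, 13), (6, 8), (6, 11), (7, 6), (7, 13), (9, 6), (9, 13), (10, 0), (11, 9), (11, 10), (12, 0), (15, 2), (15, 17), (16, 0), (17, 4), (17, 15), (18, 1), (18, 18)}; affine count = 23; |E(F_19)| = 24.

Discriminant check: Δ ∝ 4a³ + 27b² = 4·16³ + 27·18² = 4·4096 + 27·324 ≡ 14 (mod 19). Nonzero ⇒ E is nonsingular.
For each x ∈ F_19, compute rhs = x³ + 16·x + 18 mod 19, then count y ∈ F_19 with y² ≡ rhs.
  x = 0: rhs = 18, matching y values: none (0 points).
  x = 1: rhs = 16, matching y values: 4, 15 (2 points).
  x = 2: rhs = 1, matching y values: 1, 18 (2 points).
  x = 3: rhs = 17, matching y values: 6, 13 (2 points).
  x = 4: rhs = 13, matching y values: none (0 points).
  x = 5: rhs = 14, matching y values: none (0 points).
  x = 6: rhs = 7, matching y values: 8, 11 (2 points).
  x = 7: rhs = 17, matching y values: 6, 13 (2 points).
  x = 8: rhs = 12, matching y values: none (0 points).
  x = 9: rhs = 17, matching y values: 6, 13 (2 points).
  x = 10: rhs = 0, matching y values: 0 (1 points).
  x = 11: rhs = 5, matching y values: 9, 10 (2 points).
  x = 12: rhs = 0, matching y values: 0 (1 points).
  x = 13: rhs = 10, matching y values: none (0 points).
  x = 14: rhs = 3, matching y values: none (0 points).
  x = 15: rhs = 4, matching y values: 2, 17 (2 points).
  x = 16: rhs = 0, matching y values: 0 (1 points).
  x = 17: rhs = 16, matching y values: 4, 15 (2 points).
  x = 18: rhs = 1, matching y values: 1, 18 (2 points).
Total affine count: 23.
Full point count |E(F_19)| = 23 + 1 = 24.
Hasse bound: |24 − (19+1)| = |4| = 4 ≤ 2√19 ≈ 8.7178 ✓.
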